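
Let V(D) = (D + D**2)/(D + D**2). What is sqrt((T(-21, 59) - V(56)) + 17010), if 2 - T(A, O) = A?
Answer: 2*sqrt(4258) ≈ 130.51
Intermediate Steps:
V(D) = 1
T(A, O) = 2 - A
sqrt((T(-21, 59) - V(56)) + 17010) = sqrt(((2 - 1*(-21)) - 1*1) + 17010) = sqrt(((2 + 21) - 1) + 17010) = sqrt((23 - 1) + 17010) = sqrt(22 + 17010) = sqrt(17032) = 2*sqrt(4258)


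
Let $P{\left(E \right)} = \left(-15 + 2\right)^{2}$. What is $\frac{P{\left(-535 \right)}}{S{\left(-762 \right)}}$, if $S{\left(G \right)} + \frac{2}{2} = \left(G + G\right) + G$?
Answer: $- \frac{169}{2287} \approx -0.073896$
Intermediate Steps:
$S{\left(G \right)} = -1 + 3 G$ ($S{\left(G \right)} = -1 + \left(\left(G + G\right) + G\right) = -1 + \left(2 G + G\right) = -1 + 3 G$)
$P{\left(E \right)} = 169$ ($P{\left(E \right)} = \left(-13\right)^{2} = 169$)
$\frac{P{\left(-535 \right)}}{S{\left(-762 \right)}} = \frac{169}{-1 + 3 \left(-762\right)} = \frac{169}{-1 - 2286} = \frac{169}{-2287} = 169 \left(- \frac{1}{2287}\right) = - \frac{169}{2287}$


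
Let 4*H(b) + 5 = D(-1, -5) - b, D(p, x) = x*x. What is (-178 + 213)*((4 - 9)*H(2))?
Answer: -1575/2 ≈ -787.50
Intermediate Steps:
D(p, x) = x²
H(b) = 5 - b/4 (H(b) = -5/4 + ((-5)² - b)/4 = -5/4 + (25 - b)/4 = -5/4 + (25/4 - b/4) = 5 - b/4)
(-178 + 213)*((4 - 9)*H(2)) = (-178 + 213)*((4 - 9)*(5 - ¼*2)) = 35*(-5*(5 - ½)) = 35*(-5*9/2) = 35*(-45/2) = -1575/2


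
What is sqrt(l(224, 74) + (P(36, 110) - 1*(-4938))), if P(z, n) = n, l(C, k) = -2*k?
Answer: 70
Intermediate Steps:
sqrt(l(224, 74) + (P(36, 110) - 1*(-4938))) = sqrt(-2*74 + (110 - 1*(-4938))) = sqrt(-148 + (110 + 4938)) = sqrt(-148 + 5048) = sqrt(4900) = 70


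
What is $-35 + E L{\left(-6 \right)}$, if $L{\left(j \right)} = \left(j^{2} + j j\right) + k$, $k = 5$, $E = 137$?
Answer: $10514$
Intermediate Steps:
$L{\left(j \right)} = 5 + 2 j^{2}$ ($L{\left(j \right)} = \left(j^{2} + j j\right) + 5 = \left(j^{2} + j^{2}\right) + 5 = 2 j^{2} + 5 = 5 + 2 j^{2}$)
$-35 + E L{\left(-6 \right)} = -35 + 137 \left(5 + 2 \left(-6\right)^{2}\right) = -35 + 137 \left(5 + 2 \cdot 36\right) = -35 + 137 \left(5 + 72\right) = -35 + 137 \cdot 77 = -35 + 10549 = 10514$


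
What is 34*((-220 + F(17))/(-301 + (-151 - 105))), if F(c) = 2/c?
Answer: 7476/557 ≈ 13.422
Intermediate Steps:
34*((-220 + F(17))/(-301 + (-151 - 105))) = 34*((-220 + 2/17)/(-301 + (-151 - 105))) = 34*((-220 + 2*(1/17))/(-301 - 256)) = 34*((-220 + 2/17)/(-557)) = 34*(-3738/17*(-1/557)) = 34*(3738/9469) = 7476/557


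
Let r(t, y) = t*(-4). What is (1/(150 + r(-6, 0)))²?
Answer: 1/30276 ≈ 3.3029e-5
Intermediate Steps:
r(t, y) = -4*t
(1/(150 + r(-6, 0)))² = (1/(150 - 4*(-6)))² = (1/(150 + 24))² = (1/174)² = 1/30276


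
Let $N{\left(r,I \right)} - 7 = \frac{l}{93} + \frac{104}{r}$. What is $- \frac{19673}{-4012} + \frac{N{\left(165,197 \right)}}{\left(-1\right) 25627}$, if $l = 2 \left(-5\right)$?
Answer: $\frac{368374839131}{75128772180} \approx 4.9032$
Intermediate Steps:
$l = -10$
$N{\left(r,I \right)} = \frac{641}{93} + \frac{104}{r}$ ($N{\left(r,I \right)} = 7 + \left(- \frac{10}{93} + \frac{104}{r}\right) = 7 + \left(\left(-10\right) \frac{1}{93} + \frac{104}{r}\right) = 7 - \left(\frac{10}{93} - \frac{104}{r}\right) = \frac{641}{93} + \frac{104}{r}$)
$- \frac{19673}{-4012} + \frac{N{\left(165,197 \right)}}{\left(-1\right) 25627} = - \frac{19673}{-4012} + \frac{\frac{641}{93} + \frac{104}{165}}{\left(-1\right) 25627} = \left(-19673\right) \left(- \frac{1}{4012}\right) + \frac{\frac{641}{93} + 104 \cdot \frac{1}{165}}{-25627} = \frac{19673}{4012} + \left(\frac{641}{93} + \frac{104}{165}\right) \left(- \frac{1}{25627}\right) = \frac{19673}{4012} + \frac{38479}{5115} \left(- \frac{1}{25627}\right) = \frac{19673}{4012} - \frac{5497}{18726015} = \frac{368374839131}{75128772180}$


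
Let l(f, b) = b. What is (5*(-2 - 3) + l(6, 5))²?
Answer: 400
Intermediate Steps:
(5*(-2 - 3) + l(6, 5))² = (5*(-2 - 3) + 5)² = (5*(-5) + 5)² = (-25 + 5)² = (-20)² = 400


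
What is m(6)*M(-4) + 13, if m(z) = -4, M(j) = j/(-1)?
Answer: -3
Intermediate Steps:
M(j) = -j (M(j) = j*(-1) = -j)
m(6)*M(-4) + 13 = -(-4)*(-4) + 13 = -4*4 + 13 = -16 + 13 = -3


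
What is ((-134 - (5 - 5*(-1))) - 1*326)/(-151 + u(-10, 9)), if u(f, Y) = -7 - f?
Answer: 235/74 ≈ 3.1757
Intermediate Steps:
((-134 - (5 - 5*(-1))) - 1*326)/(-151 + u(-10, 9)) = ((-134 - (5 - 5*(-1))) - 1*326)/(-151 + (-7 - 1*(-10))) = ((-134 - (5 + 5)) - 326)/(-151 + (-7 + 10)) = ((-134 - 1*10) - 326)/(-151 + 3) = ((-134 - 10) - 326)/(-148) = (-144 - 326)*(-1/148) = -470*(-1/148) = 235/74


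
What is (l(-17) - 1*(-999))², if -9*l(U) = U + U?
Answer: 81450625/81 ≈ 1.0056e+6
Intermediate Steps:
l(U) = -2*U/9 (l(U) = -(U + U)/9 = -2*U/9)
(l(-17) - 1*(-999))² = (-2/9*(-17) - 1*(-999))² = (34/9 + 999)² = (9025/9)² = 81450625/81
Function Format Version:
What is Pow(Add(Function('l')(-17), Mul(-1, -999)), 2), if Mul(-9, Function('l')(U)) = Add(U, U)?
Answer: Rational(81450625, 81) ≈ 1.0056e+6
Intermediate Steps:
Function('l')(U) = Mul(Rational(-2, 9), U) (Function('l')(U) = Mul(Rational(-1, 9), Add(U, U)) = Mul(Rational(-1, 9), Mul(2, U)) = Mul(Rational(-2, 9), U))
Pow(Add(Function('l')(-17), Mul(-1, -999)), 2) = Pow(Add(Mul(Rational(-2, 9), -17), Mul(-1, -999)), 2) = Pow(Add(Rational(34, 9), 999), 2) = Pow(Rational(9025, 9), 2) = Rational(81450625, 81)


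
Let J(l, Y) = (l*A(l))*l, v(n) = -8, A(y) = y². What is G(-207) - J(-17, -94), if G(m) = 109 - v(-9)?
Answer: -83404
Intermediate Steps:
G(m) = 117 (G(m) = 109 - 1*(-8) = 109 + 8 = 117)
J(l, Y) = l⁴ (J(l, Y) = (l*l²)*l = l³*l = l⁴)
G(-207) - J(-17, -94) = 117 - 1*(-17)⁴ = 117 - 1*83521 = 117 - 83521 = -83404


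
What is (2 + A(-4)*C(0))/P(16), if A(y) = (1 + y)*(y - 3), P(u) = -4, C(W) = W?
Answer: -1/2 ≈ -0.50000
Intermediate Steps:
A(y) = (1 + y)*(-3 + y)
(2 + A(-4)*C(0))/P(16) = (2 + (-3 + (-4)**2 - 2*(-4))*0)/(-4) = (2 + (-3 + 16 + 8)*0)*(-1/4) = (2 + 21*0)*(-1/4) = (2 + 0)*(-1/4) = 2*(-1/4) = -1/2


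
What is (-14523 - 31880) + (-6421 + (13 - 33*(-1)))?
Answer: -52778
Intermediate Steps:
(-14523 - 31880) + (-6421 + (13 - 33*(-1))) = -46403 + (-6421 + (13 + 33)) = -46403 + (-6421 + 46) = -46403 - 6375 = -52778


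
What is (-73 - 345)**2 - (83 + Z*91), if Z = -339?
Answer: 205490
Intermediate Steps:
(-73 - 345)**2 - (83 + Z*91) = (-73 - 345)**2 - (83 - 339*91) = (-418)**2 - (83 - 30849) = 174724 - 1*(-30766) = 174724 + 30766 = 205490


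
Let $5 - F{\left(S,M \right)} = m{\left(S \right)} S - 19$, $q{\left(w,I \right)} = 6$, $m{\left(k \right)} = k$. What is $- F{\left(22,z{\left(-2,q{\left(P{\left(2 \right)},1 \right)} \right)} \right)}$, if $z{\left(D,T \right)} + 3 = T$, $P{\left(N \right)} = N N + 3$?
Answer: $460$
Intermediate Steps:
$P{\left(N \right)} = 3 + N^{2}$ ($P{\left(N \right)} = N^{2} + 3 = 3 + N^{2}$)
$z{\left(D,T \right)} = -3 + T$
$F{\left(S,M \right)} = 24 - S^{2}$ ($F{\left(S,M \right)} = 5 - \left(S S - 19\right) = 5 - \left(S^{2} - 19\right) = 5 - \left(-19 + S^{2}\right) = 24 - S^{2}$)
$- F{\left(22,z{\left(-2,q{\left(P{\left(2 \right)},1 \right)} \right)} \right)} = - (24 - 22^{2}) = - (24 - 484) = \left(-1\right) \left(-460\right) = 460$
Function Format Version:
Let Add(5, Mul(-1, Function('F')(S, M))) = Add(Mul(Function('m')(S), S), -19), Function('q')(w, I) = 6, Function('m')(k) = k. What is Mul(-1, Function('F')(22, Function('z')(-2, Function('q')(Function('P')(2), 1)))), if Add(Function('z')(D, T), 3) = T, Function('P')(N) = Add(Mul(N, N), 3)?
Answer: 460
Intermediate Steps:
Function('P')(N) = Add(3, Pow(N, 2)) (Function('P')(N) = Add(Pow(N, 2), 3) = Add(3, Pow(N, 2)))
Function('z')(D, T) = Add(-3, T)
Function('F')(S, M) = Add(24, Mul(-1, Pow(S, 2))) (Function('F')(S, M) = Add(5, Mul(-1, Add(Mul(S, S), -19))) = Add(5, Mul(-1, Add(Pow(S, 2), -19))) = Add(5, Mul(-1, Add(-19, Pow(S, 2)))) = Add(5, Add(19, Mul(-1, Pow(S, 2)))) = Add(24, Mul(-1, Pow(S, 2))))
Mul(-1, Function('F')(22, Function('z')(-2, Function('q')(Function('P')(2), 1)))) = Mul(-1, Add(24, Mul(-1, Pow(22, 2)))) = Mul(-1, Add(24, Mul(-1, 484))) = Mul(-1, Add(24, -484)) = Mul(-1, -460) = 460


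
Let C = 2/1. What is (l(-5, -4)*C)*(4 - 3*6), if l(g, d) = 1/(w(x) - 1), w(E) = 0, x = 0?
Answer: 28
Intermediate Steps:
l(g, d) = -1 (l(g, d) = 1/(0 - 1) = 1/(-1) = -1)
C = 2 (C = 2*1 = 2)
(l(-5, -4)*C)*(4 - 3*6) = (-1*2)*(4 - 3*6) = -2*(4 - 18) = -2*(-14) = 28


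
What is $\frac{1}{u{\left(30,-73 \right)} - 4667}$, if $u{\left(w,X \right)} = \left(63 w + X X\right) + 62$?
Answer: $\frac{1}{2614} \approx 0.00038256$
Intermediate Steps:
$u{\left(w,X \right)} = 62 + X^{2} + 63 w$ ($u{\left(w,X \right)} = \left(63 w + X^{2}\right) + 62 = \left(X^{2} + 63 w\right) + 62 = 62 + X^{2} + 63 w$)
$\frac{1}{u{\left(30,-73 \right)} - 4667} = \frac{1}{\left(62 + \left(-73\right)^{2} + 63 \cdot 30\right) - 4667} = \frac{1}{\left(62 + 5329 + 1890\right) - 4667} = \frac{1}{7281 - 4667} = \frac{1}{2614}$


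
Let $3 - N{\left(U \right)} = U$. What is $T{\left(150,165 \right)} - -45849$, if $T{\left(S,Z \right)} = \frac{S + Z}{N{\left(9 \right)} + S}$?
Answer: $\frac{733619}{16} \approx 45851.0$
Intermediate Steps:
$N{\left(U \right)} = 3 - U$
$T{\left(S,Z \right)} = \frac{S + Z}{-6 + S}$ ($T{\left(S,Z \right)} = \frac{S + Z}{\left(3 - 9\right) + S} = \frac{S + Z}{-6 + S}$)
$T{\left(150,165 \right)} - -45849 = \frac{150 + 165}{-6 + 150} - -45849 = \frac{1}{144} \cdot 315 + 45849 = \frac{35}{16} + 45849 = \frac{733619}{16}$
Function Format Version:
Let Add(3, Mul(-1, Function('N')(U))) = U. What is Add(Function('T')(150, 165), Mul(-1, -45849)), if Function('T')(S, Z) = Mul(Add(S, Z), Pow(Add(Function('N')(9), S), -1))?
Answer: Rational(733619, 16) ≈ 45851.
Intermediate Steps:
Function('N')(U) = Add(3, Mul(-1, U))
Function('T')(S, Z) = Mul(Pow(Add(-6, S), -1), Add(S, Z)) (Function('T')(S, Z) = Mul(Add(S, Z), Pow(Add(Add(3, Mul(-1, 9)), S), -1)) = Mul(Add(S, Z), Pow(Add(Add(3, -9), S), -1)) = Mul(Add(S, Z), Pow(Add(-6, S), -1)) = Mul(Pow(Add(-6, S), -1), Add(S, Z)))
Add(Function('T')(150, 165), Mul(-1, -45849)) = Add(Mul(Pow(Add(-6, 150), -1), Add(150, 165)), Mul(-1, -45849)) = Add(Mul(Pow(144, -1), 315), 45849) = Add(Mul(Rational(1, 144), 315), 45849) = Add(Rational(35, 16), 45849) = Rational(733619, 16)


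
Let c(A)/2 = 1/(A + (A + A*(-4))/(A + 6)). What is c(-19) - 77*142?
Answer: -1661981/152 ≈ -10934.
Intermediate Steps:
c(A) = 2/(A - 3*A/(6 + A)) (c(A) = 2/(A + (A + A*(-4))/(A + 6)) = 2/(A + (A - 4*A)/(6 + A)) = 2/(A + (-3*A)/(6 + A)) = 2/(A - 3*A/(6 + A)))
c(-19) - 77*142 = 2*(6 - 19)/(-19*(3 - 19)) - 77*142 = 2*(-1/19)*(-13)/(-16) - 10934 = 2*(-1/19)*(-1/16)*(-13) - 10934 = -13/152 - 10934 = -1661981/152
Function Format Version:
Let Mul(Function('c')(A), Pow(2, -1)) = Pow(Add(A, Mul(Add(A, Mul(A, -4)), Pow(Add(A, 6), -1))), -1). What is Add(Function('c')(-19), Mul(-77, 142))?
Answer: Rational(-1661981, 152) ≈ -10934.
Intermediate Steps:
Function('c')(A) = Mul(2, Pow(Add(A, Mul(-3, A, Pow(Add(6, A), -1))), -1)) (Function('c')(A) = Mul(2, Pow(Add(A, Mul(Add(A, Mul(A, -4)), Pow(Add(A, 6), -1))), -1)) = Mul(2, Pow(Add(A, Mul(Add(A, Mul(-4, A)), Pow(Add(6, A), -1))), -1)) = Mul(2, Pow(Add(A, Mul(Mul(-3, A), Pow(Add(6, A), -1))), -1)) = Mul(2, Pow(Add(A, Mul(-3, A, Pow(Add(6, A), -1))), -1)))
Add(Function('c')(-19), Mul(-77, 142)) = Add(Mul(2, Pow(-19, -1), Pow(Add(3, -19), -1), Add(6, -19)), Mul(-77, 142)) = Add(Mul(2, Rational(-1, 19), Pow(-16, -1), -13), -10934) = Add(Mul(2, Rational(-1, 19), Rational(-1, 16), -13), -10934) = Add(Rational(-13, 152), -10934) = Rational(-1661981, 152)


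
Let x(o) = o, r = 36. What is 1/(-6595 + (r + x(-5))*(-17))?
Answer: -1/7122 ≈ -0.00014041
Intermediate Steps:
1/(-6595 + (r + x(-5))*(-17)) = 1/(-6595 + (36 - 5)*(-17)) = 1/(-6595 + 31*(-17)) = 1/(-6595 - 527) = 1/(-7122) = -1/7122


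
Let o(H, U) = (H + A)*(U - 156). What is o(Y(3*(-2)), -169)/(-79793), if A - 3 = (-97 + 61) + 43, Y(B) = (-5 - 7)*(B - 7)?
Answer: 53950/79793 ≈ 0.67612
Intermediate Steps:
Y(B) = 84 - 12*B (Y(B) = -12*(-7 + B) = 84 - 12*B)
A = 10 (A = 3 + ((-97 + 61) + 43) = 3 + (-36 + 43) = 3 + 7 = 10)
o(H, U) = (-156 + U)*(10 + H) (o(H, U) = (H + 10)*(U - 156) = (10 + H)*(-156 + U) = (-156 + U)*(10 + H))
o(Y(3*(-2)), -169)/(-79793) = (-1560 - 156*(84 - 36*(-2)) + 10*(-169) + (84 - 36*(-2))*(-169))/(-79793) = (-1560 - 156*(84 - 12*(-6)) - 1690 + (84 - 12*(-6))*(-169))*(-1/79793) = (-1560 - 156*(84 + 72) - 1690 + (84 + 72)*(-169))*(-1/79793) = (-1560 - 156*156 - 1690 + 156*(-169))*(-1/79793) = (-1560 - 24336 - 1690 - 26364)*(-1/79793) = -53950*(-1/79793) = 53950/79793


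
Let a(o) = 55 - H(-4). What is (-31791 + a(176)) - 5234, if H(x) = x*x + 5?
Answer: -36991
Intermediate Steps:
H(x) = 5 + x² (H(x) = x² + 5 = 5 + x²)
a(o) = 34 (a(o) = 55 - (5 + (-4)²) = 55 - (5 + 16) = 55 - 1*21 = 55 - 21 = 34)
(-31791 + a(176)) - 5234 = (-31791 + 34) - 5234 = -31757 - 5234 = -36991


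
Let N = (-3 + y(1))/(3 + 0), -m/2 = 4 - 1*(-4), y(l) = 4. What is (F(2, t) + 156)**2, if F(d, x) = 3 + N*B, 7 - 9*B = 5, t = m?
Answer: 18447025/729 ≈ 25305.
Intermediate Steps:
m = -16 (m = -2*(4 - 1*(-4)) = -2*(4 + 4) = -2*8 = -16)
N = 1/3 (N = (-3 + 4)/(3 + 0) = 1/3 ≈ 0.33333)
t = -16
B = 2/9 (B = 7/9 - 1/9*5 = 7/9 - 5/9 = 2/9 ≈ 0.22222)
F(d, x) = 83/27 (F(d, x) = 3 + (1/3)*(2/9) = 3 + 2/27 = 83/27)
(F(2, t) + 156)**2 = (83/27 + 156)**2 = (4295/27)**2 = 18447025/729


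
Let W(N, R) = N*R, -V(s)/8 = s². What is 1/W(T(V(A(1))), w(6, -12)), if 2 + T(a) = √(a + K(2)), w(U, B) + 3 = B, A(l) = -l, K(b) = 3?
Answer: 2/135 + I*√5/135 ≈ 0.014815 + 0.016563*I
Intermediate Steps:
w(U, B) = -3 + B
V(s) = -8*s²
T(a) = -2 + √(3 + a) (T(a) = -2 + √(a + 3) = -2 + √(3 + a))
1/W(T(V(A(1))), w(6, -12)) = 1/((-2 + √(3 - 8*(-1*1)²))*(-3 - 12)) = 1/((-2 + √(3 - 8*(-1)²))*(-15)) = 1/((-2 + √(3 - 8*1))*(-15)) = 1/((-2 + √(3 - 8))*(-15)) = 1/((-2 + √(-5))*(-15)) = 1/((-2 + I*√5)*(-15)) = 1/(30 - 15*I*√5)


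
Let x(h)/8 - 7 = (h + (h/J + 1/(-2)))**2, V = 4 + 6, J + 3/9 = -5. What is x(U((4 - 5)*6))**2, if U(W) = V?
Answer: 17380561/64 ≈ 2.7157e+5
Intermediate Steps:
J = -16/3 (J = -1/3 - 5 = -16/3 ≈ -5.3333)
V = 10
U(W) = 10
x(h) = 56 + 8*(-1/2 + 13*h/16)**2 (x(h) = 56 + 8*(h + (h/(-16/3) + 1/(-2)))**2 = 56 + 8*(h + (h*(-3/16) + 1*(-1/2)))**2 = 56 + 8*(h + (-3*h/16 - 1/2))**2 = 56 + 8*(h + (-1/2 - 3*h/16))**2 = 56 + 8*(-1/2 + 13*h/16)**2)
x(U((4 - 5)*6))**2 = (56 + (-8 + 13*10)**2/32)**2 = (56 + (-8 + 130)**2/32)**2 = (56 + (1/32)*122**2)**2 = (56 + (1/32)*14884)**2 = (56 + 3721/8)**2 = (4169/8)**2 = 17380561/64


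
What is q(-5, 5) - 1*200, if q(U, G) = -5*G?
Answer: -225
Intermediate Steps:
q(-5, 5) - 1*200 = -5*5 - 1*200 = -25 - 200 = -225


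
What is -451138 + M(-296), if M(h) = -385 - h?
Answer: -451227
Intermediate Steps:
-451138 + M(-296) = -451138 + (-385 - 1*(-296)) = -451138 + (-385 + 296) = -451138 - 89 = -451227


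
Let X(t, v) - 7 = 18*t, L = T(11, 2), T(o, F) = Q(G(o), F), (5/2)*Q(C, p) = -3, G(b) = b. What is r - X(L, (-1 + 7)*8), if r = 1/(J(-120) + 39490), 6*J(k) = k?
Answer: 576263/39470 ≈ 14.600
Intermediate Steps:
J(k) = k/6
Q(C, p) = -6/5 (Q(C, p) = (⅖)*(-3) = -6/5)
T(o, F) = -6/5
L = -6/5 ≈ -1.2000
X(t, v) = 7 + 18*t
r = 1/39470 (r = 1/((⅙)*(-120) + 39490) = 1/(-20 + 39490) = 1/39470 ≈ 2.5336e-5)
r - X(L, (-1 + 7)*8) = 1/39470 - (7 + 18*(-6/5)) = 1/39470 - (7 - 108/5) = 1/39470 - 1*(-73/5) = 1/39470 + 73/5 = 576263/39470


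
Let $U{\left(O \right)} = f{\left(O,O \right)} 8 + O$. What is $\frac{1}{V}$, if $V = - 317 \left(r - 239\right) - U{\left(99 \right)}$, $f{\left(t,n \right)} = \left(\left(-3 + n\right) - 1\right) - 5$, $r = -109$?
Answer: $\frac{1}{109497} \approx 9.1327 \cdot 10^{-6}$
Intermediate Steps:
$f{\left(t,n \right)} = -9 + n$ ($f{\left(t,n \right)} = \left(-4 + n\right) - 5 = -9 + n$)
$U{\left(O \right)} = -72 + 9 O$ ($U{\left(O \right)} = \left(-9 + O\right) 8 + O = \left(-72 + 8 O\right) + O = -72 + 9 O$)
$V = 109497$ ($V = - 317 \left(-109 - 239\right) - \left(-72 + 9 \cdot 99\right) = \left(-317\right) \left(-348\right) - \left(-72 + 891\right) = 110316 - 819 = 109497$)
$\frac{1}{V} = \frac{1}{109497}$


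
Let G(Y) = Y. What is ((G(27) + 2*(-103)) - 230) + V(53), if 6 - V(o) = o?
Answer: -456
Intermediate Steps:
V(o) = 6 - o
((G(27) + 2*(-103)) - 230) + V(53) = ((27 + 2*(-103)) - 230) + (6 - 1*53) = ((27 - 206) - 230) + (6 - 53) = (-179 - 230) - 47 = -409 - 47 = -456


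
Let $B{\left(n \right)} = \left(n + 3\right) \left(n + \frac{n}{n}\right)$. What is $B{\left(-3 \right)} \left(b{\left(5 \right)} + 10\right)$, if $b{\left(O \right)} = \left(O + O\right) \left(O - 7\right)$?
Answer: $0$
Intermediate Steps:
$B{\left(n \right)} = \left(1 + n\right) \left(3 + n\right)$ ($B{\left(n \right)} = \left(3 + n\right) \left(n + 1\right) = \left(3 + n\right) \left(1 + n\right) = \left(1 + n\right) \left(3 + n\right)$)
$b{\left(O \right)} = 2 O \left(-7 + O\right)$
$B{\left(-3 \right)} \left(b{\left(5 \right)} + 10\right) = \left(3 + \left(-3\right)^{2} + 4 \left(-3\right)\right) \left(2 \cdot 5 \left(-7 + 5\right) + 10\right) = \left(3 + 9 - 12\right) \left(2 \cdot 5 \left(-2\right) + 10\right) = 0 \left(-20 + 10\right) = 0 \left(-10\right) = 0$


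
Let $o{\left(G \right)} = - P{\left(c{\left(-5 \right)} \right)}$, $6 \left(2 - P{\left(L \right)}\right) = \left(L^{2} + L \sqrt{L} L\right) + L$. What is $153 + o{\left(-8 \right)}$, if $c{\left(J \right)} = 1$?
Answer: $\frac{303}{2} \approx 151.5$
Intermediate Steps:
$P{\left(L \right)} = 2 - \frac{L}{6} - \frac{L^{2}}{6} - \frac{L^{\frac{5}{2}}}{6}$ ($P{\left(L \right)} = 2 - \frac{\left(L^{2} + L \sqrt{L} L\right) + L}{6} = 2 - \frac{\left(L^{2} + L^{\frac{3}{2}} L\right) + L}{6} = 2 - \frac{\left(L^{2} + L^{\frac{5}{2}}\right) + L}{6} = 2 - \frac{L + L^{2} + L^{\frac{5}{2}}}{6} = 2 - \left(\frac{L}{6} + \frac{L^{2}}{6} + \frac{L^{\frac{5}{2}}}{6}\right) = 2 - \frac{L}{6} - \frac{L^{2}}{6} - \frac{L^{\frac{5}{2}}}{6}$)
$o{\left(G \right)} = - \frac{3}{2}$ ($o{\left(G \right)} = - (2 - \frac{1}{6} - \frac{1^{2}}{6} - \frac{1^{\frac{5}{2}}}{6}) = - (2 - \frac{1}{6} - \frac{1}{6} - \frac{1}{6}) = \left(-1\right) \frac{3}{2} = - \frac{3}{2}$)
$153 + o{\left(-8 \right)} = 153 - \frac{3}{2} = \frac{303}{2}$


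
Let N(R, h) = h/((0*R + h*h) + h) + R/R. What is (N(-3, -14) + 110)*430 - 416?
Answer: 614652/13 ≈ 47281.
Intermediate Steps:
N(R, h) = 1 + h/(h + h²) (N(R, h) = h/((0 + h²) + h) + 1 = h/(h² + h) + 1 = h/(h + h²) + 1 = 1 + h/(h + h²))
(N(-3, -14) + 110)*430 - 416 = ((2 - 14)/(1 - 14) + 110)*430 - 416 = (-12/(-13) + 110)*430 - 416 = (-1/13*(-12) + 110)*430 - 416 = (12/13 + 110)*430 - 416 = (1442/13)*430 - 416 = 620060/13 - 416 = 614652/13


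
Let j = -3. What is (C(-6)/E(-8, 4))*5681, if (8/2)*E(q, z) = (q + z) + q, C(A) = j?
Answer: 5681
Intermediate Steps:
C(A) = -3
E(q, z) = q/2 + z/4 (E(q, z) = ((q + z) + q)/4 = (z + 2*q)/4 = q/2 + z/4)
(C(-6)/E(-8, 4))*5681 = -3/((1/2)*(-8) + (1/4)*4)*5681 = -3/(-4 + 1)*5681 = -3/(-3)*5681 = -3*(-1/3)*5681 = 1*5681 = 5681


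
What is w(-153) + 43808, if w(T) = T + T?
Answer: 43502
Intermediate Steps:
w(T) = 2*T
w(-153) + 43808 = 2*(-153) + 43808 = -306 + 43808 = 43502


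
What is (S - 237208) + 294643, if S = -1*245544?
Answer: -188109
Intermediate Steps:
S = -245544
(S - 237208) + 294643 = (-245544 - 237208) + 294643 = -482752 + 294643 = -188109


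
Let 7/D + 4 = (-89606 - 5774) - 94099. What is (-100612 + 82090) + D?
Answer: -501372019/27069 ≈ -18522.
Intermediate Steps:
D = -1/27069 (D = 7/(-4 + ((-89606 - 5774) - 94099)) = 7/(-4 + (-95380 - 94099)) = 7/(-4 - 189479) = 7/(-189483) = 7*(-1/189483) = -1/27069 ≈ -3.6943e-5)
(-100612 + 82090) + D = (-100612 + 82090) - 1/27069 = -18522 - 1/27069 = -501372019/27069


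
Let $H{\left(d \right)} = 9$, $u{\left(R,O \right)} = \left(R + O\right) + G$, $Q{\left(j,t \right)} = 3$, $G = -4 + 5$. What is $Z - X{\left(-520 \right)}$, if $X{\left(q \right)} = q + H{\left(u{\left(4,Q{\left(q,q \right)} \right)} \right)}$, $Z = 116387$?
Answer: $116898$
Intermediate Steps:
$G = 1$
$u{\left(R,O \right)} = 1 + O + R$ ($u{\left(R,O \right)} = \left(R + O\right) + 1 = \left(O + R\right) + 1 = 1 + O + R$)
$X{\left(q \right)} = 9 + q$ ($X{\left(q \right)} = q + 9 = 9 + q$)
$Z - X{\left(-520 \right)} = 116387 - \left(9 - 520\right) = 116387 - -511 = 116387 + 511 = 116898$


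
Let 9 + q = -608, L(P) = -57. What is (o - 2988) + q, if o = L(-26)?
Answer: -3662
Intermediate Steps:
o = -57
q = -617 (q = -9 - 608 = -617)
(o - 2988) + q = (-57 - 2988) - 617 = -3045 - 617 = -3662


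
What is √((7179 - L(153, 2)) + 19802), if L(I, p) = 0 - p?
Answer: 11*√223 ≈ 164.27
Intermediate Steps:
L(I, p) = -p
√((7179 - L(153, 2)) + 19802) = √((7179 - (-1)*2) + 19802) = √((7179 - 1*(-2)) + 19802) = √((7179 + 2) + 19802) = √(7181 + 19802) = √26983 = 11*√223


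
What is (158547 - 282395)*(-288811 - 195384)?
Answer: 59966582360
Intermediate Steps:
(158547 - 282395)*(-288811 - 195384) = -123848*(-484195) = 59966582360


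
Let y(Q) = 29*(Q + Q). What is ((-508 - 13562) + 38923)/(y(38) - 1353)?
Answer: 24853/851 ≈ 29.204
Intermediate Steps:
y(Q) = 58*Q (y(Q) = 29*(2*Q) = 58*Q)
((-508 - 13562) + 38923)/(y(38) - 1353) = ((-508 - 13562) + 38923)/(58*38 - 1353) = (-14070 + 38923)/(2204 - 1353) = 24853/851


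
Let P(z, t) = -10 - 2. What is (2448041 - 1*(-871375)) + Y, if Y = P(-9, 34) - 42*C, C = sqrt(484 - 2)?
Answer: 3319404 - 42*sqrt(482) ≈ 3.3185e+6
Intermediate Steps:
P(z, t) = -12
C = sqrt(482) ≈ 21.954
Y = -12 - 42*sqrt(482) ≈ -934.09
(2448041 - 1*(-871375)) + Y = (2448041 - 1*(-871375)) + (-12 - 42*sqrt(482)) = (2448041 + 871375) + (-12 - 42*sqrt(482)) = 3319416 + (-12 - 42*sqrt(482)) = 3319404 - 42*sqrt(482)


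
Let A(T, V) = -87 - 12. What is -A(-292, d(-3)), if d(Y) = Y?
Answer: 99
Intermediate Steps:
A(T, V) = -99
-A(-292, d(-3)) = -1*(-99) = 99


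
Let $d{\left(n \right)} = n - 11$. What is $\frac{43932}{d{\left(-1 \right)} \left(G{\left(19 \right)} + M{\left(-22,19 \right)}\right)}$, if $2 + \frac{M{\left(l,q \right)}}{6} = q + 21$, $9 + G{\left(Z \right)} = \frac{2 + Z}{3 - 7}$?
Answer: $- \frac{14644}{855} \approx -17.127$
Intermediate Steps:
$d{\left(n \right)} = -11 + n$
$G{\left(Z \right)} = - \frac{19}{2} - \frac{Z}{4}$ ($G{\left(Z \right)} = -9 + \frac{2 + Z}{3 - 7} = -9 + \frac{2 + Z}{-4} = -9 + \left(2 + Z\right) \left(- \frac{1}{4}\right) = -9 - \left(\frac{1}{2} + \frac{Z}{4}\right) = - \frac{19}{2} - \frac{Z}{4}$)
$M{\left(l,q \right)} = 114 + 6 q$ ($M{\left(l,q \right)} = -12 + 6 \left(q + 21\right) = -12 + 6 \left(21 + q\right) = -12 + \left(126 + 6 q\right) = 114 + 6 q$)
$\frac{43932}{d{\left(-1 \right)} \left(G{\left(19 \right)} + M{\left(-22,19 \right)}\right)} = \frac{43932}{\left(-11 - 1\right) \left(\left(- \frac{19}{2} - \frac{19}{4}\right) + \left(114 + 6 \cdot 19\right)\right)} = \frac{43932}{\left(-12\right) \left(\left(- \frac{19}{2} - \frac{19}{4}\right) + \left(114 + 114\right)\right)} = \frac{43932}{\left(-12\right) \left(- \frac{57}{4} + 228\right)} = \frac{43932}{\left(-12\right) \frac{855}{4}} = \frac{43932}{-2565} = 43932 \left(- \frac{1}{2565}\right) = - \frac{14644}{855}$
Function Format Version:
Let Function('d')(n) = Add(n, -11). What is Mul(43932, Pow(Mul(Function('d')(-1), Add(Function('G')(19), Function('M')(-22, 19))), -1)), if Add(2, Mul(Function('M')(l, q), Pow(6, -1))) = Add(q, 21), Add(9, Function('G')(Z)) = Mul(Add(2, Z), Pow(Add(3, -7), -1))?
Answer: Rational(-14644, 855) ≈ -17.127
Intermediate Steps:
Function('d')(n) = Add(-11, n)
Function('G')(Z) = Add(Rational(-19, 2), Mul(Rational(-1, 4), Z)) (Function('G')(Z) = Add(-9, Mul(Add(2, Z), Pow(Add(3, -7), -1))) = Add(-9, Mul(Add(2, Z), Pow(-4, -1))) = Add(-9, Mul(Add(2, Z), Rational(-1, 4))) = Add(-9, Add(Rational(-1, 2), Mul(Rational(-1, 4), Z))) = Add(Rational(-19, 2), Mul(Rational(-1, 4), Z)))
Function('M')(l, q) = Add(114, Mul(6, q)) (Function('M')(l, q) = Add(-12, Mul(6, Add(q, 21))) = Add(-12, Mul(6, Add(21, q))) = Add(-12, Add(126, Mul(6, q))) = Add(114, Mul(6, q)))
Mul(43932, Pow(Mul(Function('d')(-1), Add(Function('G')(19), Function('M')(-22, 19))), -1)) = Mul(43932, Pow(Mul(Add(-11, -1), Add(Add(Rational(-19, 2), Mul(Rational(-1, 4), 19)), Add(114, Mul(6, 19)))), -1)) = Mul(43932, Pow(Mul(-12, Add(Add(Rational(-19, 2), Rational(-19, 4)), Add(114, 114))), -1)) = Mul(43932, Pow(Mul(-12, Add(Rational(-57, 4), 228)), -1)) = Mul(43932, Pow(Mul(-12, Rational(855, 4)), -1)) = Mul(43932, Pow(-2565, -1)) = Mul(43932, Rational(-1, 2565)) = Rational(-14644, 855)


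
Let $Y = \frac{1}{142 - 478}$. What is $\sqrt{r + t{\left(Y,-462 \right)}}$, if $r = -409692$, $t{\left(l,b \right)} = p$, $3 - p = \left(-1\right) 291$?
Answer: $i \sqrt{409398} \approx 639.84 i$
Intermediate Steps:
$p = 294$ ($p = 3 - \left(-1\right) 291 = 3 - -291 = 3 + 291 = 294$)
$Y = - \frac{1}{336}$ ($Y = \frac{1}{-336} = - \frac{1}{336} \approx -0.0029762$)
$t{\left(l,b \right)} = 294$
$\sqrt{r + t{\left(Y,-462 \right)}} = \sqrt{-409692 + 294} = \sqrt{-409398} = i \sqrt{409398}$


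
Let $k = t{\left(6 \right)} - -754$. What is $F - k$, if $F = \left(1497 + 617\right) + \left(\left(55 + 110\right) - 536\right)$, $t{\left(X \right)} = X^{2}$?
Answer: $953$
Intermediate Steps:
$F = 1743$ ($F = 2114 + \left(165 - 536\right) = 2114 - 371 = 1743$)
$k = 790$ ($k = 6^{2} - -754 = 36 + 754 = 790$)
$F - k = 1743 - 790 = 953$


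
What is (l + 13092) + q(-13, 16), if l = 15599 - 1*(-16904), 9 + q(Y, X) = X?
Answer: 45602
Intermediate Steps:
q(Y, X) = -9 + X
l = 32503 (l = 15599 + 16904 = 32503)
(l + 13092) + q(-13, 16) = (32503 + 13092) + (-9 + 16) = 45595 + 7 = 45602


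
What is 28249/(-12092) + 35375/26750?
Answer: -1311625/1293844 ≈ -1.0137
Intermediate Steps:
28249/(-12092) + 35375/26750 = 28249*(-1/12092) + 35375*(1/26750) = -28249/12092 + 283/214 = -1311625/1293844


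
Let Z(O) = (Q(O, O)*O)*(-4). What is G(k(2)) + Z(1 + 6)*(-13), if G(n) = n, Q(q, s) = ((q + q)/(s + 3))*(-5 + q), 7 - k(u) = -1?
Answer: 5136/5 ≈ 1027.2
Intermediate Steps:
k(u) = 8 (k(u) = 7 - 1*(-1) = 7 + 1 = 8)
Q(q, s) = 2*q*(-5 + q)/(3 + s) (Q(q, s) = ((2*q)/(3 + s))*(-5 + q) = (2*q/(3 + s))*(-5 + q) = 2*q*(-5 + q)/(3 + s))
Z(O) = -8*O²*(-5 + O)/(3 + O) (Z(O) = ((2*O*(-5 + O)/(3 + O))*O)*(-4) = (2*O²*(-5 + O)/(3 + O))*(-4) = -8*O²*(-5 + O)/(3 + O))
G(k(2)) + Z(1 + 6)*(-13) = 8 + (8*(1 + 6)²*(5 - (1 + 6))/(3 + (1 + 6)))*(-13) = 8 + (8*7²*(5 - 1*7)/(3 + 7))*(-13) = 8 + (8*49*(5 - 7)/10)*(-13) = 8 + (8*49*(⅒)*(-2))*(-13) = 8 - 392/5*(-13) = 8 + 5096/5 = 5136/5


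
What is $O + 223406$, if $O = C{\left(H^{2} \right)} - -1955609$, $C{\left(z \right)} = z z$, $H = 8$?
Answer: $2183111$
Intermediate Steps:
$C{\left(z \right)} = z^{2}$
$O = 1959705$ ($O = \left(8^{2}\right)^{2} - -1955609 = 64^{2} + 1955609 = 4096 + 1955609 = 1959705$)
$O + 223406 = 1959705 + 223406 = 2183111$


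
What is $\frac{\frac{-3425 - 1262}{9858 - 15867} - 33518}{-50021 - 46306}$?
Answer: $\frac{201404975}{578828943} \approx 0.34795$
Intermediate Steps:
$\frac{\frac{-3425 - 1262}{9858 - 15867} - 33518}{-50021 - 46306} = \frac{- \frac{4687}{-6009} - 33518}{-96327} = \left(\left(-4687\right) \left(- \frac{1}{6009}\right) - 33518\right) \left(- \frac{1}{96327}\right) = \left(\frac{4687}{6009} - 33518\right) \left(- \frac{1}{96327}\right) = \left(- \frac{201404975}{6009}\right) \left(- \frac{1}{96327}\right) = \frac{201404975}{578828943}$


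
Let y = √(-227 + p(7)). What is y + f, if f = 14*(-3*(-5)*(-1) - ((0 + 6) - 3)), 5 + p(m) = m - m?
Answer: -252 + 2*I*√58 ≈ -252.0 + 15.232*I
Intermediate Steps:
p(m) = -5 (p(m) = -5 + (m - m) = -5 + 0 = -5)
f = -252 (f = 14*(15*(-1) - (6 - 3)) = 14*(-15 - 1*3) = 14*(-15 - 3) = 14*(-18) = -252)
y = 2*I*√58 (y = √(-227 - 5) = √(-232) = 2*I*√58 ≈ 15.232*I)
y + f = 2*I*√58 - 252 = -252 + 2*I*√58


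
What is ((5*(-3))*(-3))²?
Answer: 2025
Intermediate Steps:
((5*(-3))*(-3))² = (-15*(-3))² = 45² = 2025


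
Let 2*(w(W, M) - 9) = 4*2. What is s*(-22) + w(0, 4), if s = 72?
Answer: -1571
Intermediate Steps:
w(W, M) = 13 (w(W, M) = 9 + (4*2)/2 = 9 + (1/2)*8 = 9 + 4 = 13)
s*(-22) + w(0, 4) = 72*(-22) + 13 = -1584 + 13 = -1571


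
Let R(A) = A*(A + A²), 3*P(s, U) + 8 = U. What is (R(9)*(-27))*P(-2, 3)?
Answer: 36450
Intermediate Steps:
P(s, U) = -8/3 + U/3
(R(9)*(-27))*P(-2, 3) = ((9²*(1 + 9))*(-27))*(-8/3 + (⅓)*3) = ((81*10)*(-27))*(-8/3 + 1) = (810*(-27))*(-5/3) = -21870*(-5/3) = 36450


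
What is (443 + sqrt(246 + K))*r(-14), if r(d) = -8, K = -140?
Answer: -3544 - 8*sqrt(106) ≈ -3626.4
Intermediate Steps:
(443 + sqrt(246 + K))*r(-14) = (443 + sqrt(246 - 140))*(-8) = (443 + sqrt(106))*(-8) = -3544 - 8*sqrt(106)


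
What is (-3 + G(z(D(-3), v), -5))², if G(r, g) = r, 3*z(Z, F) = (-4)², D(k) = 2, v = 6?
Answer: 49/9 ≈ 5.4444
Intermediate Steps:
z(Z, F) = 16/3 (z(Z, F) = (⅓)*(-4)² = (⅓)*16 = 16/3)
(-3 + G(z(D(-3), v), -5))² = (-3 + 16/3)² = (7/3)² = 49/9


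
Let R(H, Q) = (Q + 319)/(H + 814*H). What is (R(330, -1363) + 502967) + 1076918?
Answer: 70818344951/44825 ≈ 1.5799e+6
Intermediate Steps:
R(H, Q) = (319 + Q)/(815*H) (R(H, Q) = (319 + Q)/((815*H)) = (319 + Q)*(1/(815*H)) = (319 + Q)/(815*H))
(R(330, -1363) + 502967) + 1076918 = ((1/815)*(319 - 1363)/330 + 502967) + 1076918 = ((1/815)*(1/330)*(-1044) + 502967) + 1076918 = (-174/44825 + 502967) + 1076918 = 22545495601/44825 + 1076918 = 70818344951/44825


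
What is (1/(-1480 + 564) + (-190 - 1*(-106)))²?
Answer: 5920533025/839056 ≈ 7056.2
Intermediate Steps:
(1/(-1480 + 564) + (-190 - 1*(-106)))² = (1/(-916) + (-190 + 106))² = (-1/916 - 84)² = (-76945/916)² = 5920533025/839056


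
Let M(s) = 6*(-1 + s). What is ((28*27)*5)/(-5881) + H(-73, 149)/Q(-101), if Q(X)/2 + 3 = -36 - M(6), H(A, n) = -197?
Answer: 636917/811578 ≈ 0.78479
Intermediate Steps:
M(s) = -6 + 6*s
Q(X) = -138 (Q(X) = -6 + 2*(-36 - (-6 + 6*6)) = -6 + 2*(-36 - (-6 + 36)) = -6 + 2*(-36 - 1*30) = -6 + 2*(-36 - 30) = -6 + 2*(-66) = -6 - 132 = -138)
((28*27)*5)/(-5881) + H(-73, 149)/Q(-101) = ((28*27)*5)/(-5881) - 197/(-138) = (756*5)*(-1/5881) - 197*(-1/138) = 3780*(-1/5881) + 197/138 = -3780/5881 + 197/138 = 636917/811578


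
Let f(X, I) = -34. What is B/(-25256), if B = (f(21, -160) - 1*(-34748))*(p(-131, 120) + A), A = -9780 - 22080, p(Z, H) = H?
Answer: 137727795/3157 ≈ 43626.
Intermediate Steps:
A = -31860
B = -1101822360 (B = (-34 - 1*(-34748))*(120 - 31860) = (-34 + 34748)*(-31740) = 34714*(-31740) = -1101822360)
B/(-25256) = -1101822360/(-25256) = -1101822360*(-1/25256) = 137727795/3157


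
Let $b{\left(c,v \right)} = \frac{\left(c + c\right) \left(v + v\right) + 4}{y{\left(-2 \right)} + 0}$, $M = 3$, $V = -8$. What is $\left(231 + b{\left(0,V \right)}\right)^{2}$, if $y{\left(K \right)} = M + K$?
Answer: $55225$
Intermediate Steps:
$y{\left(K \right)} = 3 + K$
$b{\left(c,v \right)} = 4 + 4 c v$ ($b{\left(c,v \right)} = \frac{\left(c + c\right) \left(v + v\right) + 4}{\left(3 - 2\right) + 0} = \frac{2 c 2 v + 4}{1 + 0} = \frac{4 c v + 4}{1} = \left(4 + 4 c v\right) 1 = 4 + 4 c v$)
$\left(231 + b{\left(0,V \right)}\right)^{2} = \left(231 + \left(4 + 4 \cdot 0 \left(-8\right)\right)\right)^{2} = \left(231 + \left(4 + 0\right)\right)^{2} = \left(231 + 4\right)^{2} = 235^{2} = 55225$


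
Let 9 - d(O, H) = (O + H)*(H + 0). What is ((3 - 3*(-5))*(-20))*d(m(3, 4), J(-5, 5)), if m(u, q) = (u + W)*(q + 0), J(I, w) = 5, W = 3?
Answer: 48960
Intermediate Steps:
m(u, q) = q*(3 + u) (m(u, q) = (u + 3)*(q + 0) = (3 + u)*q = q*(3 + u))
d(O, H) = 9 - H*(H + O) (d(O, H) = 9 - (O + H)*(H + 0) = 9 - (H + O)*H = 9 - H*(H + O))
((3 - 3*(-5))*(-20))*d(m(3, 4), J(-5, 5)) = ((3 - 3*(-5))*(-20))*(9 - 1*5**2 - 1*5*4*(3 + 3)) = ((3 + 15)*(-20))*(9 - 1*25 - 1*5*4*6) = (18*(-20))*(9 - 25 - 1*5*24) = -360*(9 - 25 - 120) = -360*(-136) = 48960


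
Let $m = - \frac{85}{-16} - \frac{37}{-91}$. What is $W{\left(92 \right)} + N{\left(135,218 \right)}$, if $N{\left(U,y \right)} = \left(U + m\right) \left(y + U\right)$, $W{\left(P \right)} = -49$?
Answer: $\frac{72253767}{1456} \approx 49625.0$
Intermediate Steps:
$m = \frac{8327}{1456}$ ($m = \left(-85\right) \left(- \frac{1}{16}\right) - - \frac{37}{91} = \frac{85}{16} + \frac{37}{91} = \frac{8327}{1456} \approx 5.7191$)
$N{\left(U,y \right)} = \left(\frac{8327}{1456} + U\right) \left(U + y\right)$ ($N{\left(U,y \right)} = \left(U + \frac{8327}{1456}\right) \left(y + U\right) = \left(\frac{8327}{1456} + U\right) \left(U + y\right)$)
$W{\left(92 \right)} + N{\left(135,218 \right)} = -49 + \left(135^{2} + \frac{8327}{1456} \cdot 135 + \frac{8327}{1456} \cdot 218 + 135 \cdot 218\right) = -49 + \left(18225 + \frac{1124145}{1456} + \frac{907643}{728} + 29430\right) = -49 + \frac{72325111}{1456} = \frac{72253767}{1456}$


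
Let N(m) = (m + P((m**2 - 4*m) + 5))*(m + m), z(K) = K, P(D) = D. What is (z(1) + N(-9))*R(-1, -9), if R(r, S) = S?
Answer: 18297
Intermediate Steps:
N(m) = 2*m*(5 + m**2 - 3*m) (N(m) = (m + ((m**2 - 4*m) + 5))*(m + m) = (m + (5 + m**2 - 4*m))*(2*m) = (5 + m**2 - 3*m)*(2*m) = 2*m*(5 + m**2 - 3*m))
(z(1) + N(-9))*R(-1, -9) = (1 + 2*(-9)*(5 + (-9)**2 - 3*(-9)))*(-9) = (1 + 2*(-9)*(5 + 81 + 27))*(-9) = (1 + 2*(-9)*113)*(-9) = (1 - 2034)*(-9) = -2033*(-9) = 18297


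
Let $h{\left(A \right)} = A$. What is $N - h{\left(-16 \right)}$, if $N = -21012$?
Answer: $-20996$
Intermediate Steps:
$N - h{\left(-16 \right)} = -21012 - -16 = -21012 + 16 = -20996$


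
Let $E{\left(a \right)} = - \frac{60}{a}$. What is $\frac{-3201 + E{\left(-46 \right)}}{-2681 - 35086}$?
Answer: $\frac{24531}{289547} \approx 0.084722$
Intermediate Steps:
$\frac{-3201 + E{\left(-46 \right)}}{-2681 - 35086} = \frac{-3201 - \frac{60}{-46}}{-2681 - 35086} = \frac{-3201 - - \frac{30}{23}}{-37767} = \left(-3201 + \frac{30}{23}\right) \left(- \frac{1}{37767}\right) = \left(- \frac{73593}{23}\right) \left(- \frac{1}{37767}\right) = \frac{24531}{289547}$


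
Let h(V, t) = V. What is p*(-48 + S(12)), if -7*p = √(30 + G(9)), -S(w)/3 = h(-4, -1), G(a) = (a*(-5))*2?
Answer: 72*I*√15/7 ≈ 39.836*I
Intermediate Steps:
G(a) = -10*a (G(a) = -5*a*2 = -10*a)
S(w) = 12 (S(w) = -3*(-4) = 12)
p = -2*I*√15/7 (p = -√(30 - 10*9)/7 = -√(30 - 90)/7 = -2*I*√15/7 ≈ -1.1066*I)
p*(-48 + S(12)) = (-2*I*√15/7)*(-48 + 12) = -2*I*√15/7*(-36) = 72*I*√15/7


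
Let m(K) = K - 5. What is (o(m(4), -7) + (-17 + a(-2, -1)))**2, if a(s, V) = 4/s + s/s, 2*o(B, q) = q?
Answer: 1849/4 ≈ 462.25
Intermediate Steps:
m(K) = -5 + K
o(B, q) = q/2
a(s, V) = 1 + 4/s (a(s, V) = 4/s + 1 = 1 + 4/s)
(o(m(4), -7) + (-17 + a(-2, -1)))**2 = ((1/2)*(-7) + (-17 + (4 - 2)/(-2)))**2 = (-7/2 + (-17 - 1/2*2))**2 = (-7/2 + (-17 - 1))**2 = (-7/2 - 18)**2 = (-43/2)**2 = 1849/4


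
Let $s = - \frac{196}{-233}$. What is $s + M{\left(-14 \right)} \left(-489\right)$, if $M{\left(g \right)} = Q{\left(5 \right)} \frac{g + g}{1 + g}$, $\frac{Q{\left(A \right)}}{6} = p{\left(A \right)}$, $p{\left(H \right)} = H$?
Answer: $- \frac{95704532}{3029} \approx -31596.0$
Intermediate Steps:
$Q{\left(A \right)} = 6 A$
$s = \frac{196}{233}$ ($s = \left(-196\right) \left(- \frac{1}{233}\right) = \frac{196}{233} \approx 0.8412$)
$M{\left(g \right)} = \frac{60 g}{1 + g}$ ($M{\left(g \right)} = 6 \cdot 5 \frac{g + g}{1 + g} = 30 \frac{2 g}{1 + g} = \frac{60 g}{1 + g}$)
$s + M{\left(-14 \right)} \left(-489\right) = \frac{196}{233} + 60 \left(-14\right) \frac{1}{1 - 14} \left(-489\right) = \frac{196}{233} + 60 \left(-14\right) \frac{1}{-13} \left(-489\right) = \frac{196}{233} + 60 \left(-14\right) \left(- \frac{1}{13}\right) \left(-489\right) = \frac{196}{233} + \frac{840}{13} \left(-489\right) = \frac{196}{233} - \frac{410760}{13} = - \frac{95704532}{3029}$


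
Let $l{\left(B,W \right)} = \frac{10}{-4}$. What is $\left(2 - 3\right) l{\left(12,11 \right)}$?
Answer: $\frac{5}{2} \approx 2.5$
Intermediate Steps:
$l{\left(B,W \right)} = - \frac{5}{2}$ ($l{\left(B,W \right)} = 10 \left(- \frac{1}{4}\right) = - \frac{5}{2}$)
$\left(2 - 3\right) l{\left(12,11 \right)} = \left(2 - 3\right) \left(- \frac{5}{2}\right) = \left(-1\right) \left(- \frac{5}{2}\right) = \frac{5}{2}$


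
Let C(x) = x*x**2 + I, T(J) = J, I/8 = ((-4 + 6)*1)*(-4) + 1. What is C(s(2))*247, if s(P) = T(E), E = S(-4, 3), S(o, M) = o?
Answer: -29640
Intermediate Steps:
I = -56 (I = 8*(((-4 + 6)*1)*(-4) + 1) = 8*((2*1)*(-4) + 1) = 8*(2*(-4) + 1) = 8*(-8 + 1) = 8*(-7) = -56)
E = -4
s(P) = -4
C(x) = -56 + x**3 (C(x) = x*x**2 - 56 = x**3 - 56 = -56 + x**3)
C(s(2))*247 = (-56 + (-4)**3)*247 = (-56 - 64)*247 = -120*247 = -29640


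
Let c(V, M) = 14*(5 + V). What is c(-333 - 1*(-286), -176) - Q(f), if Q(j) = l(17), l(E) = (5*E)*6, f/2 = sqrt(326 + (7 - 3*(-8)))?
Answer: -1098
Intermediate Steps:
f = 2*sqrt(357) (f = 2*sqrt(326 + (7 - 3*(-8))) = 2*sqrt(326 + (7 + 24)) = 2*sqrt(326 + 31) = 2*sqrt(357) ≈ 37.789)
l(E) = 30*E
Q(j) = 510 (Q(j) = 30*17 = 510)
c(V, M) = 70 + 14*V
c(-333 - 1*(-286), -176) - Q(f) = (70 + 14*(-333 - 1*(-286))) - 1*510 = (70 + 14*(-333 + 286)) - 510 = (70 + 14*(-47)) - 510 = (70 - 658) - 510 = -588 - 510 = -1098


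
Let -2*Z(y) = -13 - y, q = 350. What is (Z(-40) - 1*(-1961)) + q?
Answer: 4595/2 ≈ 2297.5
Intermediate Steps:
Z(y) = 13/2 + y/2 (Z(y) = -(-13 - y)/2 = 13/2 + y/2)
(Z(-40) - 1*(-1961)) + q = ((13/2 + (1/2)*(-40)) - 1*(-1961)) + 350 = ((13/2 - 20) + 1961) + 350 = (-27/2 + 1961) + 350 = 3895/2 + 350 = 4595/2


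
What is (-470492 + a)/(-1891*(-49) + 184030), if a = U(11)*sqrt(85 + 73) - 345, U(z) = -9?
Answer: -470837/276689 - 9*sqrt(158)/276689 ≈ -1.7021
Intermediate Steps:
a = -345 - 9*sqrt(158) (a = -9*sqrt(85 + 73) - 345 = -9*sqrt(158) - 345 = -345 - 9*sqrt(158) ≈ -458.13)
(-470492 + a)/(-1891*(-49) + 184030) = (-470492 + (-345 - 9*sqrt(158)))/(-1891*(-49) + 184030) = (-470837 - 9*sqrt(158))/(92659 + 184030) = (-470837 - 9*sqrt(158))/276689 = (-470837 - 9*sqrt(158))*(1/276689) = -470837/276689 - 9*sqrt(158)/276689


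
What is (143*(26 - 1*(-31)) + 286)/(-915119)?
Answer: -8437/915119 ≈ -0.0092196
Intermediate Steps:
(143*(26 - 1*(-31)) + 286)/(-915119) = (143*(26 + 31) + 286)*(-1/915119) = (143*57 + 286)*(-1/915119) = (8151 + 286)*(-1/915119) = 8437*(-1/915119) = -8437/915119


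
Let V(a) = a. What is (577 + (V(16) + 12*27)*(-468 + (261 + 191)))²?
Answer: 23648769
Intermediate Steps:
(577 + (V(16) + 12*27)*(-468 + (261 + 191)))² = (577 + (16 + 12*27)*(-468 + (261 + 191)))² = (577 + (16 + 324)*(-468 + 452))² = (577 + 340*(-16))² = (577 - 5440)² = (-4863)² = 23648769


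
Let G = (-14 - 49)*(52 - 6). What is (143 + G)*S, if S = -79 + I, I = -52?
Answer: 360905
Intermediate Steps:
S = -131 (S = -79 - 52 = -131)
G = -2898 (G = -63*46 = -2898)
(143 + G)*S = (143 - 2898)*(-131) = -2755*(-131) = 360905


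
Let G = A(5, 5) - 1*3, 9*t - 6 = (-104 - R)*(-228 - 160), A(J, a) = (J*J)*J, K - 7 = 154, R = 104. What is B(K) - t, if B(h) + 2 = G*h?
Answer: 96050/9 ≈ 10672.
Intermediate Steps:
K = 161 (K = 7 + 154 = 161)
A(J, a) = J³ (A(J, a) = J²*J = J³)
t = 80710/9 (t = ⅔ + ((-104 - 1*104)*(-228 - 160))/9 = ⅔ + ((-104 - 104)*(-388))/9 = ⅔ + (-208*(-388))/9 = ⅔ + (⅑)*80704 = ⅔ + 80704/9 = 80710/9 ≈ 8967.8)
G = 122 (G = 5³ - 1*3 = 125 - 3 = 122)
B(h) = -2 + 122*h
B(K) - t = (-2 + 122*161) - 1*80710/9 = (-2 + 19642) - 80710/9 = 19640 - 80710/9 = 96050/9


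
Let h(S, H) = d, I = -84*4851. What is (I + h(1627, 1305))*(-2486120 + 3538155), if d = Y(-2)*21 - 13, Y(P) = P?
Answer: -428745291865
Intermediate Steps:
I = -407484
d = -55 (d = -2*21 - 13 = -42 - 13 = -55)
h(S, H) = -55
(I + h(1627, 1305))*(-2486120 + 3538155) = (-407484 - 55)*(-2486120 + 3538155) = -407539*1052035 = -428745291865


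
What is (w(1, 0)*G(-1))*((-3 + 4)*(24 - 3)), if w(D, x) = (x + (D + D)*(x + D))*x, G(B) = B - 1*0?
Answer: 0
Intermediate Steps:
G(B) = B (G(B) = B + 0 = B)
w(D, x) = x*(x + 2*D*(D + x)) (w(D, x) = (x + (2*D)*(D + x))*x = (x + 2*D*(D + x))*x = x*(x + 2*D*(D + x)))
(w(1, 0)*G(-1))*((-3 + 4)*(24 - 3)) = ((0*(0 + 2*1² + 2*1*0))*(-1))*((-3 + 4)*(24 - 3)) = ((0*(0 + 2*1 + 0))*(-1))*(1*21) = ((0*(0 + 2 + 0))*(-1))*21 = ((0*2)*(-1))*21 = (0*(-1))*21 = 0*21 = 0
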